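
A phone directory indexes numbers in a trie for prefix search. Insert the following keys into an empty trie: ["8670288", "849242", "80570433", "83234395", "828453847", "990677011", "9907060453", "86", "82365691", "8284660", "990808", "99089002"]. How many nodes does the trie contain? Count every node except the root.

66

Insert word by word; a character creates a node only if that edge doesn't already exist:
  "8670288" → 7 new (8, 6, 7, 0, 2, 8, 8)
  "849242" → prefix "8" already present; 5 new (4, 9, 2, 4, 2)
  "80570433" → prefix "8" already present; 7 new (0, 5, 7, 0, 4, 3, 3)
  "83234395" → prefix "8" already present; 7 new (3, 2, 3, 4, 3, 9, 5)
  "828453847" → prefix "8" already present; 8 new (2, 8, 4, 5, 3, 8, 4, 7)
  "990677011" → 9 new (9, 9, 0, 6, 7, 7, 0, 1, 1)
  "9907060453" → prefix "990" already present; 7 new (7, 0, 6, 0, 4, 5, 3)
  "86" → prefix "86" already present; 0 new (none)
  "82365691" → prefix "82" already present; 6 new (3, 6, 5, 6, 9, 1)
  "8284660" → prefix "8284" already present; 3 new (6, 6, 0)
  "990808" → prefix "990" already present; 3 new (8, 0, 8)
  "99089002" → prefix "9908" already present; 4 new (9, 0, 0, 2)
Total nodes = 7 + 5 + 7 + 7 + 8 + 9 + 7 + 0 + 6 + 3 + 3 + 4 = 66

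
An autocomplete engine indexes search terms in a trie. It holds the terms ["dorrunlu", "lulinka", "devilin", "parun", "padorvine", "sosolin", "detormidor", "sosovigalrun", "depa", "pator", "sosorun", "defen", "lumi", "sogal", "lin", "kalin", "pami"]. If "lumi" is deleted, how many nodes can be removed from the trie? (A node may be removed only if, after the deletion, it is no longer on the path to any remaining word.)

2

After clearing the end-marker at "lumi", prune upward until reaching a node still needed by another word.
The suffix "mi" (2 nodes) is used only by "lumi"; the node for "lu" still has the child "l", so pruning stops there.
Nodes removed: 2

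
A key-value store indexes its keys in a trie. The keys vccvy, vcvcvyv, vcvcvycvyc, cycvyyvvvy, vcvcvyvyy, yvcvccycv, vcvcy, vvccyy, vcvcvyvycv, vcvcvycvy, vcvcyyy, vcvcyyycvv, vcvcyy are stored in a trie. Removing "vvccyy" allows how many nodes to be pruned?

5

After clearing the end-marker at "vvccyy", prune upward until reaching a node still needed by another word.
The suffix "vccyy" (5 nodes) is used only by "vvccyy"; the node for "v" still has the child "c", so pruning stops there.
Nodes removed: 5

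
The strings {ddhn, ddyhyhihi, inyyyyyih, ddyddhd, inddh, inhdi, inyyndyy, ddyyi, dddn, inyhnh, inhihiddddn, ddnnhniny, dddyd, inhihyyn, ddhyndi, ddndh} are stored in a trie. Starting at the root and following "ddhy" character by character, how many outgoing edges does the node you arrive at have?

Walk "ddhy" from the root, arriving at one node.
Characters that immediately follow "ddhy" among the stored strings: {n}.
That node has 1 child edge.

1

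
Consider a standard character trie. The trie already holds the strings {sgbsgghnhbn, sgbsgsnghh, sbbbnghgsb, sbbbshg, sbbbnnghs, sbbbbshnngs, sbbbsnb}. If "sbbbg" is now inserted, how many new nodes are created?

1

The longest prefix of "sbbbg" already in the trie is "sbbb" (length 4).
Each of the 1 remaining characters creates one node.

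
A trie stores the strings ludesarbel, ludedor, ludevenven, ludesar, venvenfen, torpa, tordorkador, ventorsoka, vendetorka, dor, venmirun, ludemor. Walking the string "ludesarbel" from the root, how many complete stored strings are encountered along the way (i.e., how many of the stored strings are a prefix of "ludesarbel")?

2

Walk "ludesarbel" from the root; an end-of-word marker is hit whenever a stored word is a prefix of "ludesarbel".
Prefixes of the query that are stored words: "ludesar", "ludesarbel"
Count: 2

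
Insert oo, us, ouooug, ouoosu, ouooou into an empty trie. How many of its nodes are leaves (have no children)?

5

Leaves are exactly the stored words that no other stored word extends.
Those words: "oo", "ouooou", "ouoosu", "ouooug", "us"
Leaf count: 5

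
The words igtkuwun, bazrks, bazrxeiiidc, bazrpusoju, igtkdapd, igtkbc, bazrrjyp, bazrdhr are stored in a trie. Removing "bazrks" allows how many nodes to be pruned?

2

A node on "bazrks"'s path can go only if nothing else ends at it or branches off below it.
The suffix "ks" (2 nodes) is used only by "bazrks"; the node for "bazr" still has the child "x", so pruning stops there.
Nodes removed: 2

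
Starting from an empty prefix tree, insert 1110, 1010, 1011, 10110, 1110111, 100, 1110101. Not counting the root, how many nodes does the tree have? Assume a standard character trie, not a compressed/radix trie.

Trie structure (* marks end of a word):
(root)
└─ 1
   ├─ 0
   │  ├─ 0 *
   │  └─ 1
   │     ├─ 0 *
   │     └─ 1 *
   │        └─ 0 *
   └─ 1
      └─ 1
         └─ 0 *
            └─ 1
               ├─ 0
               │  └─ 1 *
               └─ 1
                  └─ 1 *
Counting every labelled node above: 15.

15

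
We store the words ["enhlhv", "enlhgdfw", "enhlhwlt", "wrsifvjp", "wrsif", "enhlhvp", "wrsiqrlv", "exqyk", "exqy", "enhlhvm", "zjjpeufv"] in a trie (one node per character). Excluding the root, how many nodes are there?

Count nodes per top-level branch (shared prefixes stored once):
  'e'-branch (enhlhv, enhlhvm, enhlhvp, enhlhwlt, enlhgdfw, exqy, exqyk): 21 nodes
  'w'-branch (wrsif, wrsifvjp, wrsiqrlv): 12 nodes
  'z'-branch (zjjpeufv): 8 nodes
Sum: 41

41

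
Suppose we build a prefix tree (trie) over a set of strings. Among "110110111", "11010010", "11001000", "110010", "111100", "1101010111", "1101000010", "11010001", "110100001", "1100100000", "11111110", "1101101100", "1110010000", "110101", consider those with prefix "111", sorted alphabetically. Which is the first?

1110010000

DFS of the "111" subtree visits, in order: "1110010000", "111100", "11111110"
The 1st is 1110010000.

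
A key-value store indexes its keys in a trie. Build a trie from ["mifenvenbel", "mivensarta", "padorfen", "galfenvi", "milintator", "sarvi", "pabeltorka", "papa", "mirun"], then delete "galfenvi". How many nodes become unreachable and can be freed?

After clearing the end-marker at "galfenvi", prune upward until reaching a node still needed by another word.
No other word shares any prefix with "galfenvi", so all 8 of its nodes go.
Nodes removed: 8

8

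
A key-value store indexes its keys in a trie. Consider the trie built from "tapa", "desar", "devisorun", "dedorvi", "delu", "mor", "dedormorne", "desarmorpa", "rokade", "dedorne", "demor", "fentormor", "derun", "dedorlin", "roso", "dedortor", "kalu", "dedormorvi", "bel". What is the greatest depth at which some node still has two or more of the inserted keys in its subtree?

The deepest shared node is where two words last agree before diverging.
e.g. "dedormorne" and "dedormorvi" share the prefix "dedormor" of length 8; no pair shares a longer one.
Longest shared-prefix length: 8

8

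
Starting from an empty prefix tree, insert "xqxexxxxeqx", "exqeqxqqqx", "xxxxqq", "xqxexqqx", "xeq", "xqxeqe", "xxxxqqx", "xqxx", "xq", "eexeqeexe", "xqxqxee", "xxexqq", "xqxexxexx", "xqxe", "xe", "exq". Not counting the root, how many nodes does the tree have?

Trace insertions, counting only characters that open a new branch:
  "xqxexxxxeqx" → 11 new (x, q, x, e, x, x, x, x, e, q, x)
  "exqeqxqqqx" → 10 new (e, x, q, e, q, x, q, q, q, x)
  "xxxxqq" → prefix "x" already present; 5 new (x, x, x, q, q)
  "xqxexqqx" → prefix "xqxex" already present; 3 new (q, q, x)
  "xeq" → prefix "x" already present; 2 new (e, q)
  "xqxeqe" → prefix "xqxe" already present; 2 new (q, e)
  "xxxxqqx" → prefix "xxxxqq" already present; 1 new (x)
  "xqxx" → prefix "xqx" already present; 1 new (x)
  "xq" → prefix "xq" already present; 0 new (none)
  "eexeqeexe" → prefix "e" already present; 8 new (e, x, e, q, e, e, x, e)
  "xqxqxee" → prefix "xqx" already present; 4 new (q, x, e, e)
  "xxexqq" → prefix "xx" already present; 4 new (e, x, q, q)
  "xqxexxexx" → prefix "xqxexx" already present; 3 new (e, x, x)
  "xqxe" → prefix "xqxe" already present; 0 new (none)
  "xe" → prefix "xe" already present; 0 new (none)
  "exq" → prefix "exq" already present; 0 new (none)
Total nodes = 11 + 10 + 5 + 3 + 2 + 2 + 1 + 1 + 0 + 8 + 4 + 4 + 3 + 0 + 0 + 0 = 54

54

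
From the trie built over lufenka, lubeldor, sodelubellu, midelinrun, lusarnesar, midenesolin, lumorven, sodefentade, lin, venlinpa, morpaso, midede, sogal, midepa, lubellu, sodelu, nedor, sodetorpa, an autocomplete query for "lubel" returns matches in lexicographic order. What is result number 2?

lubellu

Filter for "lubel…" and sort: "lubeldor", "lubellu"
The 2nd is lubellu.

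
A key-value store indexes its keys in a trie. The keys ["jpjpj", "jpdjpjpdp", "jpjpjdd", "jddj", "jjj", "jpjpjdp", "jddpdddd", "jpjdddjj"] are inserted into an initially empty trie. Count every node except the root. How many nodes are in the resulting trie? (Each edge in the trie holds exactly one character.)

30

Trie structure (* marks end of a word):
(root)
└─ j
   ├─ d
   │  └─ d
   │     ├─ j *
   │     └─ p
   │        └─ d
   │           └─ d
   │              └─ d
   │                 └─ d *
   ├─ j
   │  └─ j *
   └─ p
      ├─ d
      │  └─ j
      │     └─ p
      │        └─ j
      │           └─ p
      │              └─ d
      │                 └─ p *
      └─ j
         ├─ d
         │  └─ d
         │     └─ d
         │        └─ j
         │           └─ j *
         └─ p
            └─ j *
               └─ d
                  ├─ d *
                  └─ p *
Counting every labelled node above: 30.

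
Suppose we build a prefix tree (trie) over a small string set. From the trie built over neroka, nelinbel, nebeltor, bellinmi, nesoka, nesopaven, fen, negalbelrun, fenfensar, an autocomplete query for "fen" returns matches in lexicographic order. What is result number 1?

fen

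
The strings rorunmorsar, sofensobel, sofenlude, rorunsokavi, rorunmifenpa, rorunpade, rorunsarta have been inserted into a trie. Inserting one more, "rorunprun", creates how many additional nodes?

The longest prefix of "rorunprun" already in the trie is "rorunp" (length 6).
New nodes needed: |"rorunprun"| − 6 = 9 − 6 = 3.

3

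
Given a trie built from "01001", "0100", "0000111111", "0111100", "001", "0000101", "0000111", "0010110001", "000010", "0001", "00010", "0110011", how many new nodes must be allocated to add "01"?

Every character of "01" already lies on an existing path (it is a prefix of some stored word).
No new nodes are needed: 0.

0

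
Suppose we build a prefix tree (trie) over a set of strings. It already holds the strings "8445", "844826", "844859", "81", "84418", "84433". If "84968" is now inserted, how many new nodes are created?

Walking "84968" from the root, the first 2 characters ("84") follow existing edges; "9" is the first miss.
Each of the 3 remaining characters creates one node.

3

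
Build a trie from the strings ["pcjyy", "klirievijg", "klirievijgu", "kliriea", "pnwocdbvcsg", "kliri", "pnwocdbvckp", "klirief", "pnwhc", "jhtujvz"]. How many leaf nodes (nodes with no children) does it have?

8

A leaf is a node with no children — equivalently, the end of a word that is not a proper prefix of any other stored word.
Those words: "jhtujvz", "kliriea", "klirief", "klirievijgu", "pcjyy", "pnwhc", "pnwocdbvckp", "pnwocdbvcsg"
Leaf count: 8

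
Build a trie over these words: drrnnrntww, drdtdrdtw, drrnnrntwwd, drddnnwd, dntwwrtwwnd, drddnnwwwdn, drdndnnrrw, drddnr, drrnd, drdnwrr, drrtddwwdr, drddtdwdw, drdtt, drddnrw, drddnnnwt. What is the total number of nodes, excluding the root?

66

For each word, the new-node count is its length minus the longest prefix already in the trie:
  "drrnnrntww" → 10 new (d, r, r, n, n, r, n, t, w, w)
  "drdtdrdtw" → prefix "dr" already present; 7 new (d, t, d, r, d, t, w)
  "drrnnrntwwd" → prefix "drrnnrntww" already present; 1 new (d)
  "drddnnwd" → prefix "drd" already present; 5 new (d, n, n, w, d)
  "dntwwrtwwnd" → prefix "d" already present; 10 new (n, t, w, w, r, t, w, w, n, d)
  "drddnnwwwdn" → prefix "drddnnw" already present; 4 new (w, w, d, n)
  "drdndnnrrw" → prefix "drd" already present; 7 new (n, d, n, n, r, r, w)
  "drddnr" → prefix "drddn" already present; 1 new (r)
  "drrnd" → prefix "drrn" already present; 1 new (d)
  "drdnwrr" → prefix "drdn" already present; 3 new (w, r, r)
  "drrtddwwdr" → prefix "drr" already present; 7 new (t, d, d, w, w, d, r)
  "drddtdwdw" → prefix "drdd" already present; 5 new (t, d, w, d, w)
  "drdtt" → prefix "drdt" already present; 1 new (t)
  "drddnrw" → prefix "drddnr" already present; 1 new (w)
  "drddnnnwt" → prefix "drddnn" already present; 3 new (n, w, t)
Total nodes = 10 + 7 + 1 + 5 + 10 + 4 + 7 + 1 + 1 + 3 + 7 + 5 + 1 + 1 + 3 = 66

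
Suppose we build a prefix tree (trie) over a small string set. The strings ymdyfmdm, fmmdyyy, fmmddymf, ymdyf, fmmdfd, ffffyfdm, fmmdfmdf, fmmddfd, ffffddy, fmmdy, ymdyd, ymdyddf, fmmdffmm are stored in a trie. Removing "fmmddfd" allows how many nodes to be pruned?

A node on "fmmddfd"'s path can go only if nothing else ends at it or branches off below it.
The suffix "fd" (2 nodes) is used only by "fmmddfd"; the node for "fmmdd" still has the child "y", so pruning stops there.
Nodes removed: 2

2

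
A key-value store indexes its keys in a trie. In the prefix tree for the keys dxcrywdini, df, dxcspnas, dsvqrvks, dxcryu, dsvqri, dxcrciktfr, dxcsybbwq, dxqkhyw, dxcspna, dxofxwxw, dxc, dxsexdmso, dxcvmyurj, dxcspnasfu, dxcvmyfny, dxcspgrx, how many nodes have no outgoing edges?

14

Leaves are exactly the stored words that no other stored word extends.
Those words: "df", "dsvqri", "dsvqrvks", "dxcrciktfr", "dxcryu", "dxcrywdini", "dxcspgrx", "dxcspnasfu", "dxcsybbwq", "dxcvmyfny", "dxcvmyurj", "dxofxwxw", "dxqkhyw", "dxsexdmso"
Leaf count: 14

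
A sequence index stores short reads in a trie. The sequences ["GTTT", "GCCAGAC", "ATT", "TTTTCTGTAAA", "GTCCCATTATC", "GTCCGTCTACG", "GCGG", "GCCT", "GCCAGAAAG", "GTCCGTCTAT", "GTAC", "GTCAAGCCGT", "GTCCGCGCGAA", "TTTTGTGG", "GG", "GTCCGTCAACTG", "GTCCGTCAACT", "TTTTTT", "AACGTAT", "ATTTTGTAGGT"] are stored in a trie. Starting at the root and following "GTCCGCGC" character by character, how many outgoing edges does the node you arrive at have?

Follow the path "GTCCGCGC" to its node, then look at its outgoing edges.
Characters that immediately follow "GTCCGCGC" among the stored strings: {G}.
That node has 1 child edge.

1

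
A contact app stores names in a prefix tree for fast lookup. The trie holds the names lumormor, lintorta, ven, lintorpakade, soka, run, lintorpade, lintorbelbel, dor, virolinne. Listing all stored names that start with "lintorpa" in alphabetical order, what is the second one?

Words with prefix "lintorpa", in lexicographic order: "lintorpade", "lintorpakade"
Position 2: lintorpakade

lintorpakade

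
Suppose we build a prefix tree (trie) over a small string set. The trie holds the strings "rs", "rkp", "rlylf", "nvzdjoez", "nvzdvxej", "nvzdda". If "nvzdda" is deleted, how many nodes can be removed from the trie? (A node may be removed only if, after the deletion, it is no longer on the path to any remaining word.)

After clearing the end-marker at "nvzdda", prune upward until reaching a node still needed by another word.
The suffix "da" (2 nodes) is used only by "nvzdda"; the node for "nvzd" still has the child "j", so pruning stops there.
Nodes removed: 2

2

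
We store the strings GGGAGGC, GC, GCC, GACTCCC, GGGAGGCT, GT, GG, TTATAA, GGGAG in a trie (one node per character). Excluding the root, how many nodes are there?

For each word, the new-node count is its length minus the longest prefix already in the trie:
  "GGGAGGC" → 7 new (G, G, G, A, G, G, C)
  "GC" → prefix "G" already present; 1 new (C)
  "GCC" → prefix "GC" already present; 1 new (C)
  "GACTCCC" → prefix "G" already present; 6 new (A, C, T, C, C, C)
  "GGGAGGCT" → prefix "GGGAGGC" already present; 1 new (T)
  "GT" → prefix "G" already present; 1 new (T)
  "GG" → prefix "GG" already present; 0 new (none)
  "TTATAA" → 6 new (T, T, A, T, A, A)
  "GGGAG" → prefix "GGGAG" already present; 0 new (none)
Total nodes = 7 + 1 + 1 + 6 + 1 + 1 + 0 + 6 + 0 = 23

23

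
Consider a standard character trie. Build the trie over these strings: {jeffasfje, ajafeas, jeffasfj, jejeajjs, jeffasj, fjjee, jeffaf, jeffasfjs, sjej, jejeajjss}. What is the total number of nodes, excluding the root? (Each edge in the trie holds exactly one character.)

35

Insert word by word; a character creates a node only if that edge doesn't already exist:
  "jeffasfje" → 9 new (j, e, f, f, a, s, f, j, e)
  "ajafeas" → 7 new (a, j, a, f, e, a, s)
  "jeffasfj" → prefix "jeffasfj" already present; 0 new (none)
  "jejeajjs" → prefix "je" already present; 6 new (j, e, a, j, j, s)
  "jeffasj" → prefix "jeffas" already present; 1 new (j)
  "fjjee" → 5 new (f, j, j, e, e)
  "jeffaf" → prefix "jeffa" already present; 1 new (f)
  "jeffasfjs" → prefix "jeffasfj" already present; 1 new (s)
  "sjej" → 4 new (s, j, e, j)
  "jejeajjss" → prefix "jejeajjs" already present; 1 new (s)
Total nodes = 9 + 7 + 0 + 6 + 1 + 5 + 1 + 1 + 4 + 1 = 35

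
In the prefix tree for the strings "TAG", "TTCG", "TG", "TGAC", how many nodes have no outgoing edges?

A leaf is a node with no children — equivalently, the end of a word that is not a proper prefix of any other stored word.
Those words: "TAG", "TGAC", "TTCG"
Leaf count: 3

3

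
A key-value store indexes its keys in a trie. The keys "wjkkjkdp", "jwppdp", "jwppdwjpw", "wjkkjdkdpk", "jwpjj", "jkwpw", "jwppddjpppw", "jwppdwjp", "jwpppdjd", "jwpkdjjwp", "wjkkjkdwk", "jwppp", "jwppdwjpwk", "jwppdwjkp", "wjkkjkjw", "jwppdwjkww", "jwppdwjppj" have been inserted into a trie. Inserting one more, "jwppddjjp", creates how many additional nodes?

"jwppddj" is already a path in the trie; the remaining "jp" must be added.
So 9 − 7 = 2 new nodes.

2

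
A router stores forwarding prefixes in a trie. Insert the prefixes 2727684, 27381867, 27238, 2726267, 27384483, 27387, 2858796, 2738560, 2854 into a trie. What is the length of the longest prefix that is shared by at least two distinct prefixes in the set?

4

Equivalently: take the maximum, over all pairs, of their longest common prefix length.
"27381867" and "27384483" agree on "2738" (4 characters) before diverging; nothing deeper is shared.
Longest shared-prefix length: 4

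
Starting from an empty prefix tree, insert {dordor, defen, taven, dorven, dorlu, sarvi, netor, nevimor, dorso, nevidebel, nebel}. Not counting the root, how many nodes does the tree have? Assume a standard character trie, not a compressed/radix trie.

45

Count nodes per top-level branch (shared prefixes stored once):
  'd'-branch (defen, dordor, dorlu, dorso, dorven): 17 nodes
  'n'-branch (nebel, netor, nevidebel, nevimor): 18 nodes
  's'-branch (sarvi): 5 nodes
  't'-branch (taven): 5 nodes
Sum: 45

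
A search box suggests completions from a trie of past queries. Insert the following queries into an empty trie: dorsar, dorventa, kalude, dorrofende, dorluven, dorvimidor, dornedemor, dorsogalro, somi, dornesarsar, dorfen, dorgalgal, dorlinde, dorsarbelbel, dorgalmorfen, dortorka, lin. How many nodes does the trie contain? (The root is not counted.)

Insert word by word; a character creates a node only if that edge doesn't already exist:
  "dorsar" → 6 new (d, o, r, s, a, r)
  "dorventa" → prefix "dor" already present; 5 new (v, e, n, t, a)
  "kalude" → 6 new (k, a, l, u, d, e)
  "dorrofende" → prefix "dor" already present; 7 new (r, o, f, e, n, d, e)
  "dorluven" → prefix "dor" already present; 5 new (l, u, v, e, n)
  "dorvimidor" → prefix "dorv" already present; 6 new (i, m, i, d, o, r)
  "dornedemor" → prefix "dor" already present; 7 new (n, e, d, e, m, o, r)
  "dorsogalro" → prefix "dors" already present; 6 new (o, g, a, l, r, o)
  "somi" → 4 new (s, o, m, i)
  "dornesarsar" → prefix "dorne" already present; 6 new (s, a, r, s, a, r)
  "dorfen" → prefix "dor" already present; 3 new (f, e, n)
  "dorgalgal" → prefix "dor" already present; 6 new (g, a, l, g, a, l)
  "dorlinde" → prefix "dorl" already present; 4 new (i, n, d, e)
  "dorsarbelbel" → prefix "dorsar" already present; 6 new (b, e, l, b, e, l)
  "dorgalmorfen" → prefix "dorgal" already present; 6 new (m, o, r, f, e, n)
  "dortorka" → prefix "dor" already present; 5 new (t, o, r, k, a)
  "lin" → 3 new (l, i, n)
Total nodes = 6 + 5 + 6 + 7 + 5 + 6 + 7 + 6 + 4 + 6 + 3 + 6 + 4 + 6 + 6 + 5 + 3 = 91

91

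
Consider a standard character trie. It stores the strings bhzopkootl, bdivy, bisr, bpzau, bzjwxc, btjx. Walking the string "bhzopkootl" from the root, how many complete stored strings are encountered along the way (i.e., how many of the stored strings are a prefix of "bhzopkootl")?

Check each prefix of "bhzopkootl" against the stored set — each match is an end-marker on the path.
Prefixes of the query that are stored words: "bhzopkootl"
Count: 1

1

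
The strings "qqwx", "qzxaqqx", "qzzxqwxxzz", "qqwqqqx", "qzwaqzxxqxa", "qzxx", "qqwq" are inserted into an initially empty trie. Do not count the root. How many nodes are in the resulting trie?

32

Count nodes per top-level branch (shared prefixes stored once):
  'q'-branch (qqwq, qqwqqqx, qqwx, qzwaqzxxqxa, qzxaqqx, qzxx, qzzxqwxxzz): 32 nodes
Sum: 32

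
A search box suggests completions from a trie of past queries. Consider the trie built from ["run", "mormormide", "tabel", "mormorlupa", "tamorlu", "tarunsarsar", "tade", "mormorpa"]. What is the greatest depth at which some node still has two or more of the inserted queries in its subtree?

6

Equivalently: take the maximum, over all pairs, of their longest common prefix length.
e.g. "mormorlupa" and "mormormide" share the prefix "mormor" of length 6; no pair shares a longer one.
Longest shared-prefix length: 6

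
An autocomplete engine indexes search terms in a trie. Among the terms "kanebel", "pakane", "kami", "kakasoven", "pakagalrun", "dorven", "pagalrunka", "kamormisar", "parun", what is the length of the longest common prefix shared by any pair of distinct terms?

4

Equivalently: take the maximum, over all pairs, of their longest common prefix length.
e.g. "pakagalrun" and "pakane" share the prefix "paka" of length 4; no pair shares a longer one.
Longest shared-prefix length: 4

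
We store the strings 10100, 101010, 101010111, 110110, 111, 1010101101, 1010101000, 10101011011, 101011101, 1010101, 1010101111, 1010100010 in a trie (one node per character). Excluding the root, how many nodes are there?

31

Count nodes per top-level branch (shared prefixes stored once):
  '1'-branch (10100, 101010, 1010100010, 1010101, 1010101000, 1010101101, 10101011011, 101010111, 1010101111, 101011101, 110110, 111): 31 nodes
Sum: 31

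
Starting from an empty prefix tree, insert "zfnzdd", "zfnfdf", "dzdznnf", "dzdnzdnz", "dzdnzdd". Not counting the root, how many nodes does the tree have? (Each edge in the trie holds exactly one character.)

Trie structure (* marks end of a word):
(root)
├─ d
│  └─ z
│     └─ d
│        ├─ n
│        │  └─ z
│        │     └─ d
│        │        ├─ d *
│        │        └─ n
│        │           └─ z *
│        └─ z
│           └─ n
│              └─ n
│                 └─ f *
└─ z
   └─ f
      └─ n
         ├─ f
         │  └─ d
         │     └─ f *
         └─ z
            └─ d
               └─ d *
Counting every labelled node above: 22.

22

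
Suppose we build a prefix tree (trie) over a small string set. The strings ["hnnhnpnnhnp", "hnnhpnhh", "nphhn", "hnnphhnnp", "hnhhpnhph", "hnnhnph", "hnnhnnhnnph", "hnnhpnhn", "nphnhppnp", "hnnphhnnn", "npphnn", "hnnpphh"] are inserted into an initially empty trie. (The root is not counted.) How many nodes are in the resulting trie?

Trace insertions, counting only characters that open a new branch:
  "hnnhnpnnhnp" → 11 new (h, n, n, h, n, p, n, n, h, n, p)
  "hnnhpnhh" → prefix "hnnh" already present; 4 new (p, n, h, h)
  "nphhn" → 5 new (n, p, h, h, n)
  "hnnphhnnp" → prefix "hnn" already present; 6 new (p, h, h, n, n, p)
  "hnhhpnhph" → prefix "hn" already present; 7 new (h, h, p, n, h, p, h)
  "hnnhnph" → prefix "hnnhnp" already present; 1 new (h)
  "hnnhnnhnnph" → prefix "hnnhn" already present; 6 new (n, h, n, n, p, h)
  "hnnhpnhn" → prefix "hnnhpnh" already present; 1 new (n)
  "nphnhppnp" → prefix "nph" already present; 6 new (n, h, p, p, n, p)
  "hnnphhnnn" → prefix "hnnphhnn" already present; 1 new (n)
  "npphnn" → prefix "np" already present; 4 new (p, h, n, n)
  "hnnpphh" → prefix "hnnp" already present; 3 new (p, h, h)
Total nodes = 11 + 4 + 5 + 6 + 7 + 1 + 6 + 1 + 6 + 1 + 4 + 3 = 55

55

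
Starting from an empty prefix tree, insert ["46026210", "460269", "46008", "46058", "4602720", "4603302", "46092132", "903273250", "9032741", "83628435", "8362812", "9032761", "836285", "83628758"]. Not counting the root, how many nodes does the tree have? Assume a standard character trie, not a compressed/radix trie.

Trace insertions, counting only characters that open a new branch:
  "46026210" → 8 new (4, 6, 0, 2, 6, 2, 1, 0)
  "460269" → prefix "46026" already present; 1 new (9)
  "46008" → prefix "460" already present; 2 new (0, 8)
  "46058" → prefix "460" already present; 2 new (5, 8)
  "4602720" → prefix "4602" already present; 3 new (7, 2, 0)
  "4603302" → prefix "460" already present; 4 new (3, 3, 0, 2)
  "46092132" → prefix "460" already present; 5 new (9, 2, 1, 3, 2)
  "903273250" → 9 new (9, 0, 3, 2, 7, 3, 2, 5, 0)
  "9032741" → prefix "90327" already present; 2 new (4, 1)
  "83628435" → 8 new (8, 3, 6, 2, 8, 4, 3, 5)
  "8362812" → prefix "83628" already present; 2 new (1, 2)
  "9032761" → prefix "90327" already present; 2 new (6, 1)
  "836285" → prefix "83628" already present; 1 new (5)
  "83628758" → prefix "83628" already present; 3 new (7, 5, 8)
Total nodes = 8 + 1 + 2 + 2 + 3 + 4 + 5 + 9 + 2 + 8 + 2 + 2 + 1 + 3 = 52

52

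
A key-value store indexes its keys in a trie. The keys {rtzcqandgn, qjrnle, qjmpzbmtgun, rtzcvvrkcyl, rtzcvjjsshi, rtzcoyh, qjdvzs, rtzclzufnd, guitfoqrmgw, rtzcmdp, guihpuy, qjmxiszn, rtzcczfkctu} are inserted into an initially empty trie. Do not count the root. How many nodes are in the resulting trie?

Insert word by word; a character creates a node only if that edge doesn't already exist:
  "rtzcqandgn" → 10 new (r, t, z, c, q, a, n, d, g, n)
  "qjrnle" → 6 new (q, j, r, n, l, e)
  "qjmpzbmtgun" → prefix "qj" already present; 9 new (m, p, z, b, m, t, g, u, n)
  "rtzcvvrkcyl" → prefix "rtzc" already present; 7 new (v, v, r, k, c, y, l)
  "rtzcvjjsshi" → prefix "rtzcv" already present; 6 new (j, j, s, s, h, i)
  "rtzcoyh" → prefix "rtzc" already present; 3 new (o, y, h)
  "qjdvzs" → prefix "qj" already present; 4 new (d, v, z, s)
  "rtzclzufnd" → prefix "rtzc" already present; 6 new (l, z, u, f, n, d)
  "guitfoqrmgw" → 11 new (g, u, i, t, f, o, q, r, m, g, w)
  "rtzcmdp" → prefix "rtzc" already present; 3 new (m, d, p)
  "guihpuy" → prefix "gui" already present; 4 new (h, p, u, y)
  "qjmxiszn" → prefix "qjm" already present; 5 new (x, i, s, z, n)
  "rtzcczfkctu" → prefix "rtzc" already present; 7 new (c, z, f, k, c, t, u)
Total nodes = 10 + 6 + 9 + 7 + 6 + 3 + 4 + 6 + 11 + 3 + 4 + 5 + 7 = 81

81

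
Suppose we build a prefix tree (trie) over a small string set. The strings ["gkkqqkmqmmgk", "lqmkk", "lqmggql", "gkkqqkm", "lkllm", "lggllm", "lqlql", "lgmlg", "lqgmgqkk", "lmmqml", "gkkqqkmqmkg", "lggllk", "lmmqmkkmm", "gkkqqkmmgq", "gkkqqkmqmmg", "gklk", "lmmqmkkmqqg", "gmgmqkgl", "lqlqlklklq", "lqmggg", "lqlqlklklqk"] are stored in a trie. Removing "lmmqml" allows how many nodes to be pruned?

1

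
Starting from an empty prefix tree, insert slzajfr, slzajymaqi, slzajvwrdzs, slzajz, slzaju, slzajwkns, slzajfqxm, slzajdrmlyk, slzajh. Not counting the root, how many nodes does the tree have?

34

Insert word by word; a character creates a node only if that edge doesn't already exist:
  "slzajfr" → 7 new (s, l, z, a, j, f, r)
  "slzajymaqi" → prefix "slzaj" already present; 5 new (y, m, a, q, i)
  "slzajvwrdzs" → prefix "slzaj" already present; 6 new (v, w, r, d, z, s)
  "slzajz" → prefix "slzaj" already present; 1 new (z)
  "slzaju" → prefix "slzaj" already present; 1 new (u)
  "slzajwkns" → prefix "slzaj" already present; 4 new (w, k, n, s)
  "slzajfqxm" → prefix "slzajf" already present; 3 new (q, x, m)
  "slzajdrmlyk" → prefix "slzaj" already present; 6 new (d, r, m, l, y, k)
  "slzajh" → prefix "slzaj" already present; 1 new (h)
Total nodes = 7 + 5 + 6 + 1 + 1 + 4 + 3 + 6 + 1 = 34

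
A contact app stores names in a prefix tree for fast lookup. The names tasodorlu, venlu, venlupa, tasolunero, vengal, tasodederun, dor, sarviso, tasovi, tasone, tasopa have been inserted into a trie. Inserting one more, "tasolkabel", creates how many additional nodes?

"tasol" is already a path in the trie; the remaining "kabel" must be added.
New nodes needed: |"tasolkabel"| − 5 = 10 − 5 = 5.

5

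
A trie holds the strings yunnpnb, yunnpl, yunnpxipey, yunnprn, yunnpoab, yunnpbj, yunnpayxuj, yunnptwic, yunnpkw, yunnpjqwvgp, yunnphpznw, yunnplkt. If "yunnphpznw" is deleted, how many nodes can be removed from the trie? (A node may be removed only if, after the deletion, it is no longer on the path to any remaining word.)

5

Walk "yunnphpznw" from the leaf back toward the root, removing each node that no remaining word uses.
The suffix "hpznw" (5 nodes) is used only by "yunnphpznw"; the node for "yunnp" still has the child "n", so pruning stops there.
Nodes removed: 5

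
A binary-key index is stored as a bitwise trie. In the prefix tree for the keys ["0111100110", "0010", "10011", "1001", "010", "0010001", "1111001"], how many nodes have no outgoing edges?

Leaves are exactly the stored words that no other stored word extends.
Those words: "0010001", "010", "0111100110", "10011", "1111001"
Leaf count: 5

5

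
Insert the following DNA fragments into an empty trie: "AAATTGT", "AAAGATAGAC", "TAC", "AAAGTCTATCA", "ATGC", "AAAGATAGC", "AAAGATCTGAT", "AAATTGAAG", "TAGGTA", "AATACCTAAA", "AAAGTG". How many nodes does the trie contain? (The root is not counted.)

49

Count nodes per top-level branch (shared prefixes stored once):
  'A'-branch (AAAGATAGAC, AAAGATAGC, AAAGATCTGAT, AAAGTCTATCA, AAAGTG, AAATTGAAG, AAATTGT, AATACCTAAA, ATGC): 42 nodes
  'T'-branch (TAC, TAGGTA): 7 nodes
Sum: 49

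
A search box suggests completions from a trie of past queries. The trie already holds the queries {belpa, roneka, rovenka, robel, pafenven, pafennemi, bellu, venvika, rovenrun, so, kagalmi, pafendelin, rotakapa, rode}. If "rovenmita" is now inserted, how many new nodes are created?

4

"roven" is already a path in the trie; the remaining "mita" must be added.
Each of the 4 remaining characters creates one node.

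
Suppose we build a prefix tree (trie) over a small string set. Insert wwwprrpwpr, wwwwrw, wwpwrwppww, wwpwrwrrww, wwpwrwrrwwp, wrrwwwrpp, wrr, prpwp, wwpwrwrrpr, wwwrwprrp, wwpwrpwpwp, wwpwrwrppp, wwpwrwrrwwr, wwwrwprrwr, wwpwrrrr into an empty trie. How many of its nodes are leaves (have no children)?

13

A leaf is a node with no children — equivalently, the end of a word that is not a proper prefix of any other stored word.
Those words: "prpwp", "wrrwwwrpp", "wwpwrpwpwp", "wwpwrrrr", "wwpwrwppww", "wwpwrwrppp", "wwpwrwrrpr", "wwpwrwrrwwp", "wwpwrwrrwwr", "wwwprrpwpr", "wwwrwprrp", "wwwrwprrwr", "wwwwrw"
Leaf count: 13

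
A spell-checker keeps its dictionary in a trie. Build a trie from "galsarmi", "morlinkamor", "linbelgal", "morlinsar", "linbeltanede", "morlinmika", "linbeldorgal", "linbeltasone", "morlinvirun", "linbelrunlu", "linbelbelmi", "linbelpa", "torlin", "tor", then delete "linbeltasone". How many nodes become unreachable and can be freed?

4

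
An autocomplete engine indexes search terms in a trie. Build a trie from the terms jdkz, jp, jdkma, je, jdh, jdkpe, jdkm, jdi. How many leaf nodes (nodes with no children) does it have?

7

A leaf is a node with no children — equivalently, the end of a word that is not a proper prefix of any other stored word.
Those words: "jdh", "jdi", "jdkma", "jdkpe", "jdkz", "je", "jp"
Leaf count: 7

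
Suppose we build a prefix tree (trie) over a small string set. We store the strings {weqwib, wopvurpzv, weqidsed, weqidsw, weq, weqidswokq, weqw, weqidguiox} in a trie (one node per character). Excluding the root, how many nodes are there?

28

Count nodes per top-level branch (shared prefixes stored once):
  'w'-branch (weq, weqidguiox, weqidsed, weqidsw, weqidswokq, weqw, weqwib, wopvurpzv): 28 nodes
Sum: 28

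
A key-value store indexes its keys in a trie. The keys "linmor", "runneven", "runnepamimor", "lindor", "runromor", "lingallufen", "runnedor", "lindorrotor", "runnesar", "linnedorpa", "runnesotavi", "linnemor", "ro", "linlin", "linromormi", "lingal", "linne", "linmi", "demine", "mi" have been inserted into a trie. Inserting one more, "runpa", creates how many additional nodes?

2

"run" is already a path in the trie; the remaining "pa" must be added.
New nodes needed: |"runpa"| − 3 = 5 − 3 = 2.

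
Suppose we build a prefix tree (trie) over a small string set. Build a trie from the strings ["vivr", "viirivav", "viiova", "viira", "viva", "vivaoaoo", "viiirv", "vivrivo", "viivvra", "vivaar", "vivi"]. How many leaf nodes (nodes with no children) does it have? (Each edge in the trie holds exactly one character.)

A leaf is a node with no children — equivalently, the end of a word that is not a proper prefix of any other stored word.
Those words: "viiirv", "viiova", "viira", "viirivav", "viivvra", "vivaar", "vivaoaoo", "vivi", "vivrivo"
Leaf count: 9

9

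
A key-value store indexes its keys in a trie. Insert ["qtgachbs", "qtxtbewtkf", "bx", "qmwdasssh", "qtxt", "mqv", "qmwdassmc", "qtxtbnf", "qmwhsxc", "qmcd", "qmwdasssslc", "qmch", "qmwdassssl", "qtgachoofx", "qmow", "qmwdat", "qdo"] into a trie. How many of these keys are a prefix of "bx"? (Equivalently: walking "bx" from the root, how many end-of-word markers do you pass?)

1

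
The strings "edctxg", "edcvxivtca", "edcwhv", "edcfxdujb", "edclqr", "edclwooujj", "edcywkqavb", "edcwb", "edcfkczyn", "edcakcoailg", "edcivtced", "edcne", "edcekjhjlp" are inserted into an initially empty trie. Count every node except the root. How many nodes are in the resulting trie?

Count nodes per top-level branch (shared prefixes stored once):
  'e'-branch (edcakcoailg, edcekjhjlp, edcfkczyn, edcfxdujb, edcivtced, edclqr, edclwooujj, edcne, edctxg, edcvxivtca, edcwb, edcwhv, edcywkqavb): 67 nodes
Sum: 67

67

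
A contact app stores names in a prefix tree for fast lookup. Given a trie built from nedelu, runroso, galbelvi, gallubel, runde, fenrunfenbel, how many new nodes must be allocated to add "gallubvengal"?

6

"gallub" is already a path in the trie; the remaining "vengal" must be added.
Each of the 6 remaining characters creates one node.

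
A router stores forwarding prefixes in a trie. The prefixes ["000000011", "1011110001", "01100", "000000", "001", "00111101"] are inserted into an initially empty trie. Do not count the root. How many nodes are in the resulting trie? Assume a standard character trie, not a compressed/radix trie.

Count nodes per top-level branch (shared prefixes stored once):
  '0'-branch (000000, 000000011, 001, 00111101, 01100): 19 nodes
  '1'-branch (1011110001): 10 nodes
Sum: 29

29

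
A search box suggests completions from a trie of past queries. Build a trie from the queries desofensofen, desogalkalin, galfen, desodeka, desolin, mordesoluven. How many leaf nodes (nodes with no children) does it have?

6

A leaf is a node with no children — equivalently, the end of a word that is not a proper prefix of any other stored word.
Those words: "desodeka", "desofensofen", "desogalkalin", "desolin", "galfen", "mordesoluven"
Leaf count: 6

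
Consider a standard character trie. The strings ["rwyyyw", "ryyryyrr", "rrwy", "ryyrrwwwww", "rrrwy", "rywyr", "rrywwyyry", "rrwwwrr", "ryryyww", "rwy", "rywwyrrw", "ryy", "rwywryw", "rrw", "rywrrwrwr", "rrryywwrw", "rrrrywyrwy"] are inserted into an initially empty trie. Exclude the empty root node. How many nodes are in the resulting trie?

72

Count nodes per top-level branch (shared prefixes stored once):
  'r'-branch (rrrrywyrwy, rrrwy, rrryywwrw, rrw, rrwwwrr, rrwy, rrywwyyry, rwy, rwywryw, rwyyyw, ryryyww, rywrrwrwr, rywwyrrw, rywyr, ryy, ryyrrwwwww, ryyryyrr): 72 nodes
Sum: 72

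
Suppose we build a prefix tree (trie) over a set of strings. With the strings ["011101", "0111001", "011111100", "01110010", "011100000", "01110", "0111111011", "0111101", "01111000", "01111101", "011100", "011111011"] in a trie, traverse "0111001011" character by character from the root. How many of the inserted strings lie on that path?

4

Walk "0111001011" from the root; an end-of-word marker is hit whenever a stored word is a prefix of "0111001011".
Prefixes of the query that are stored words: "01110", "011100", "0111001", "01110010"
Count: 4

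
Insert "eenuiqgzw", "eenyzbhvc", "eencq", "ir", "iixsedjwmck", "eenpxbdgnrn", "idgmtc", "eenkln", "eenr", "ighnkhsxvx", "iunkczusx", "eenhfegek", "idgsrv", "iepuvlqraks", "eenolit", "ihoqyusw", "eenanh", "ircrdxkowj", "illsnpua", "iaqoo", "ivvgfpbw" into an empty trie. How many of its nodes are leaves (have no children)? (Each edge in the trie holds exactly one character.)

20

A leaf is a node with no children — equivalently, the end of a word that is not a proper prefix of any other stored word.
Those words: "eenanh", "eencq", "eenhfegek", "eenkln", "eenolit", "eenpxbdgnrn", "eenr", "eenuiqgzw", "eenyzbhvc", "iaqoo", "idgmtc", "idgsrv", "iepuvlqraks", "ighnkhsxvx", "ihoqyusw", "iixsedjwmck", "illsnpua", "ircrdxkowj", "iunkczusx", "ivvgfpbw"
Leaf count: 20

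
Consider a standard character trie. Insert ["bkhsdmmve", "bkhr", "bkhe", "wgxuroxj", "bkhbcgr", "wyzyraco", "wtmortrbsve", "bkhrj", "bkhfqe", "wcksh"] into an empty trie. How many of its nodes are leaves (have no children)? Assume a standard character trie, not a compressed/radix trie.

9

Leaves are exactly the stored words that no other stored word extends.
Those words: "bkhbcgr", "bkhe", "bkhfqe", "bkhrj", "bkhsdmmve", "wcksh", "wgxuroxj", "wtmortrbsve", "wyzyraco"
Leaf count: 9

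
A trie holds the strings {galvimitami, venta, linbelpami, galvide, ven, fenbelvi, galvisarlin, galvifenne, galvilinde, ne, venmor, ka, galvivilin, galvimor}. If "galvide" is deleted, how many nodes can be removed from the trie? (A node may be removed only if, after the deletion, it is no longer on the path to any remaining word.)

2

Walk "galvide" from the leaf back toward the root, removing each node that no remaining word uses.
The suffix "de" (2 nodes) is used only by "galvide"; the node for "galvi" still has the child "m", so pruning stops there.
Nodes removed: 2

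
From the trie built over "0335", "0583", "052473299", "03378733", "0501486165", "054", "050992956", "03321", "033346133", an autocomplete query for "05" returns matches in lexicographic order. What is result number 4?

054

Filter for "05…" and sort: "0501486165", "050992956", "052473299", "054", "0583"
Position 4: 054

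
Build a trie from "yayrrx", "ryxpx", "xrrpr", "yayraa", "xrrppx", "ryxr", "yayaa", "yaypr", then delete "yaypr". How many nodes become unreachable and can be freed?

2

After clearing the end-marker at "yaypr", prune upward until reaching a node still needed by another word.
The suffix "pr" (2 nodes) is used only by "yaypr"; the node for "yay" still has the child "r", so pruning stops there.
Nodes removed: 2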